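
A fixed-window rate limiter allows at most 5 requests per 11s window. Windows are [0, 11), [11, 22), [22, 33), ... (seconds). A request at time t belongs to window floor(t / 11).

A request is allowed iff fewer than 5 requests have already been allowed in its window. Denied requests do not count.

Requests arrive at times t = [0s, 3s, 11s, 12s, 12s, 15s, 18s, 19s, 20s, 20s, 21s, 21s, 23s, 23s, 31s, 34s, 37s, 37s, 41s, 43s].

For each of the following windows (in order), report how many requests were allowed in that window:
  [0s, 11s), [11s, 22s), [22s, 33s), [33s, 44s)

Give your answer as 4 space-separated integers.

Processing requests:
  req#1 t=0s (window 0): ALLOW
  req#2 t=3s (window 0): ALLOW
  req#3 t=11s (window 1): ALLOW
  req#4 t=12s (window 1): ALLOW
  req#5 t=12s (window 1): ALLOW
  req#6 t=15s (window 1): ALLOW
  req#7 t=18s (window 1): ALLOW
  req#8 t=19s (window 1): DENY
  req#9 t=20s (window 1): DENY
  req#10 t=20s (window 1): DENY
  req#11 t=21s (window 1): DENY
  req#12 t=21s (window 1): DENY
  req#13 t=23s (window 2): ALLOW
  req#14 t=23s (window 2): ALLOW
  req#15 t=31s (window 2): ALLOW
  req#16 t=34s (window 3): ALLOW
  req#17 t=37s (window 3): ALLOW
  req#18 t=37s (window 3): ALLOW
  req#19 t=41s (window 3): ALLOW
  req#20 t=43s (window 3): ALLOW

Allowed counts by window: 2 5 3 5

Answer: 2 5 3 5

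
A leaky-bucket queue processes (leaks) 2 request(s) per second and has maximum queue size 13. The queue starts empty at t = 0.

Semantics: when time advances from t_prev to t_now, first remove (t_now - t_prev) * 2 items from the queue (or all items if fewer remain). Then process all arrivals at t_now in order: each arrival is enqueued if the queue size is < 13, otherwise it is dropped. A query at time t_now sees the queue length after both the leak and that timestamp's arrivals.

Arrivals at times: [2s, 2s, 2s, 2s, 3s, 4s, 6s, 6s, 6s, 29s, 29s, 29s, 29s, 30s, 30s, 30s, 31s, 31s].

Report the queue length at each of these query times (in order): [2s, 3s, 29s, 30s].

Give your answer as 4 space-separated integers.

Queue lengths at query times:
  query t=2s: backlog = 4
  query t=3s: backlog = 3
  query t=29s: backlog = 4
  query t=30s: backlog = 5

Answer: 4 3 4 5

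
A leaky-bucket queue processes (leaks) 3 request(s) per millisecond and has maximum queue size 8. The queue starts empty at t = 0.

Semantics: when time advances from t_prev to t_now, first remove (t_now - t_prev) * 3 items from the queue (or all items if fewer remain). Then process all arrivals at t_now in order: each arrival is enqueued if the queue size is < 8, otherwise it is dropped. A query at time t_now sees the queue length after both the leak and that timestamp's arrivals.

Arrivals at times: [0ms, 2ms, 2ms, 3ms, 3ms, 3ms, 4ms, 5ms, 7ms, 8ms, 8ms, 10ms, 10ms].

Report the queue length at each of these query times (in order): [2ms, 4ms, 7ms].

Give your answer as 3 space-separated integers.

Queue lengths at query times:
  query t=2ms: backlog = 2
  query t=4ms: backlog = 1
  query t=7ms: backlog = 1

Answer: 2 1 1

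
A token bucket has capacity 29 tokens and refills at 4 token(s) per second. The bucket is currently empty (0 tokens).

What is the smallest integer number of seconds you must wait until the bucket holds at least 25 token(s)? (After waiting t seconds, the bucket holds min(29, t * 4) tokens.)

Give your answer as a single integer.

Answer: 7

Derivation:
Need t * 4 >= 25, so t >= 25/4.
Smallest integer t = ceil(25/4) = 7.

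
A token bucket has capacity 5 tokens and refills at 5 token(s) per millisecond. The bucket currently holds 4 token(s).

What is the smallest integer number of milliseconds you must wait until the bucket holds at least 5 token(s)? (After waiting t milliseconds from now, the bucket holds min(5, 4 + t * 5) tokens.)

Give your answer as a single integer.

Answer: 1

Derivation:
Need 4 + t * 5 >= 5, so t >= 1/5.
Smallest integer t = ceil(1/5) = 1.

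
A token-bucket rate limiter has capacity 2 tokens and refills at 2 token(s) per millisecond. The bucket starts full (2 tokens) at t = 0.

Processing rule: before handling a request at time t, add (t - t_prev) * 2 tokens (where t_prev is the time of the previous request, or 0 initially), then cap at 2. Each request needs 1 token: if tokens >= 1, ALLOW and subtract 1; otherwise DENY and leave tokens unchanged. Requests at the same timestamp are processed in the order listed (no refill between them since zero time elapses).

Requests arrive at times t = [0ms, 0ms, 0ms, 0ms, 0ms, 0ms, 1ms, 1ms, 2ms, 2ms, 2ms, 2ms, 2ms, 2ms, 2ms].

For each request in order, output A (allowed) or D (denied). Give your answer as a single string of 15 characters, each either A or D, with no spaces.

Answer: AADDDDAAAADDDDD

Derivation:
Simulating step by step:
  req#1 t=0ms: ALLOW
  req#2 t=0ms: ALLOW
  req#3 t=0ms: DENY
  req#4 t=0ms: DENY
  req#5 t=0ms: DENY
  req#6 t=0ms: DENY
  req#7 t=1ms: ALLOW
  req#8 t=1ms: ALLOW
  req#9 t=2ms: ALLOW
  req#10 t=2ms: ALLOW
  req#11 t=2ms: DENY
  req#12 t=2ms: DENY
  req#13 t=2ms: DENY
  req#14 t=2ms: DENY
  req#15 t=2ms: DENY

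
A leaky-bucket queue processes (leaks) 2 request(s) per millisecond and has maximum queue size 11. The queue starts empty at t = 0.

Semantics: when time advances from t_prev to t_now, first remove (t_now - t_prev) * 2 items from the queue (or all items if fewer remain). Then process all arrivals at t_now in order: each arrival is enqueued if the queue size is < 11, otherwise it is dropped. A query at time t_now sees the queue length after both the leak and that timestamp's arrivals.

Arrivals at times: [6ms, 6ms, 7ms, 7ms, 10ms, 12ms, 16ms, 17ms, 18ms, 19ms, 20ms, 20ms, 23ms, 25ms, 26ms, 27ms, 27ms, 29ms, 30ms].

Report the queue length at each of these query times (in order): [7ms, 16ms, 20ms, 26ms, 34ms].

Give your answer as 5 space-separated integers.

Answer: 2 1 2 1 0

Derivation:
Queue lengths at query times:
  query t=7ms: backlog = 2
  query t=16ms: backlog = 1
  query t=20ms: backlog = 2
  query t=26ms: backlog = 1
  query t=34ms: backlog = 0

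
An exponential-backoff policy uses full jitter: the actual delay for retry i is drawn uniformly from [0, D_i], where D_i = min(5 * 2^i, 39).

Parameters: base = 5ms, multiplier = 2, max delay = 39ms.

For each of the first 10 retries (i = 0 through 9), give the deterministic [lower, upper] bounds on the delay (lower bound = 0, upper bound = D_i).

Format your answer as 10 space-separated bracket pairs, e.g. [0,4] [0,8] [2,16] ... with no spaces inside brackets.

Computing bounds per retry:
  i=0: D_i=min(5*2^0,39)=5, bounds=[0,5]
  i=1: D_i=min(5*2^1,39)=10, bounds=[0,10]
  i=2: D_i=min(5*2^2,39)=20, bounds=[0,20]
  i=3: D_i=min(5*2^3,39)=39, bounds=[0,39]
  i=4: D_i=min(5*2^4,39)=39, bounds=[0,39]
  i=5: D_i=min(5*2^5,39)=39, bounds=[0,39]
  i=6: D_i=min(5*2^6,39)=39, bounds=[0,39]
  i=7: D_i=min(5*2^7,39)=39, bounds=[0,39]
  i=8: D_i=min(5*2^8,39)=39, bounds=[0,39]
  i=9: D_i=min(5*2^9,39)=39, bounds=[0,39]

Answer: [0,5] [0,10] [0,20] [0,39] [0,39] [0,39] [0,39] [0,39] [0,39] [0,39]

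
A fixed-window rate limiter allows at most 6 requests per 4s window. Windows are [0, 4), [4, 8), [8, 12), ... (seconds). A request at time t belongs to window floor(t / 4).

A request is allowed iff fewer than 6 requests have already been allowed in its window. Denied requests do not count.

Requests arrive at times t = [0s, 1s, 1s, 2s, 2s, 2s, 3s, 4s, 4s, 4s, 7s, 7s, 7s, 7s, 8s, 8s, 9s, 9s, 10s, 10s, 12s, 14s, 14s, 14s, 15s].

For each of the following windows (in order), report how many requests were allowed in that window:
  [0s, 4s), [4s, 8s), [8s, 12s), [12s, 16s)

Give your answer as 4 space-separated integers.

Processing requests:
  req#1 t=0s (window 0): ALLOW
  req#2 t=1s (window 0): ALLOW
  req#3 t=1s (window 0): ALLOW
  req#4 t=2s (window 0): ALLOW
  req#5 t=2s (window 0): ALLOW
  req#6 t=2s (window 0): ALLOW
  req#7 t=3s (window 0): DENY
  req#8 t=4s (window 1): ALLOW
  req#9 t=4s (window 1): ALLOW
  req#10 t=4s (window 1): ALLOW
  req#11 t=7s (window 1): ALLOW
  req#12 t=7s (window 1): ALLOW
  req#13 t=7s (window 1): ALLOW
  req#14 t=7s (window 1): DENY
  req#15 t=8s (window 2): ALLOW
  req#16 t=8s (window 2): ALLOW
  req#17 t=9s (window 2): ALLOW
  req#18 t=9s (window 2): ALLOW
  req#19 t=10s (window 2): ALLOW
  req#20 t=10s (window 2): ALLOW
  req#21 t=12s (window 3): ALLOW
  req#22 t=14s (window 3): ALLOW
  req#23 t=14s (window 3): ALLOW
  req#24 t=14s (window 3): ALLOW
  req#25 t=15s (window 3): ALLOW

Allowed counts by window: 6 6 6 5

Answer: 6 6 6 5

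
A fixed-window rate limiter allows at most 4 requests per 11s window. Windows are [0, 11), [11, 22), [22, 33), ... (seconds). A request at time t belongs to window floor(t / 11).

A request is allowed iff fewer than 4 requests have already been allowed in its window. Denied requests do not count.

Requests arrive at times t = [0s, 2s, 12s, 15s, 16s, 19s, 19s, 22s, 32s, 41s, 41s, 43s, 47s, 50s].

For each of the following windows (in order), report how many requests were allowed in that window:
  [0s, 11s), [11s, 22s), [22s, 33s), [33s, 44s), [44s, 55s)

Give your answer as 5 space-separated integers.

Answer: 2 4 2 3 2

Derivation:
Processing requests:
  req#1 t=0s (window 0): ALLOW
  req#2 t=2s (window 0): ALLOW
  req#3 t=12s (window 1): ALLOW
  req#4 t=15s (window 1): ALLOW
  req#5 t=16s (window 1): ALLOW
  req#6 t=19s (window 1): ALLOW
  req#7 t=19s (window 1): DENY
  req#8 t=22s (window 2): ALLOW
  req#9 t=32s (window 2): ALLOW
  req#10 t=41s (window 3): ALLOW
  req#11 t=41s (window 3): ALLOW
  req#12 t=43s (window 3): ALLOW
  req#13 t=47s (window 4): ALLOW
  req#14 t=50s (window 4): ALLOW

Allowed counts by window: 2 4 2 3 2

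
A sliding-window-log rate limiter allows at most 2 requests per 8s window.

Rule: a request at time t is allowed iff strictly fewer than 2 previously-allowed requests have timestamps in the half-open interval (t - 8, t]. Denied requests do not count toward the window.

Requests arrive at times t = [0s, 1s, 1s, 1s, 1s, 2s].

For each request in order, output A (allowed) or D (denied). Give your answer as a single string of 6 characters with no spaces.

Tracking allowed requests in the window:
  req#1 t=0s: ALLOW
  req#2 t=1s: ALLOW
  req#3 t=1s: DENY
  req#4 t=1s: DENY
  req#5 t=1s: DENY
  req#6 t=2s: DENY

Answer: AADDDD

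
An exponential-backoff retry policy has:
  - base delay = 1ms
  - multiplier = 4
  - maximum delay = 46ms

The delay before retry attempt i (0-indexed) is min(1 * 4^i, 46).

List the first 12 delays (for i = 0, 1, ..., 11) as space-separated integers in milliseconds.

Computing each delay:
  i=0: min(1*4^0, 46) = 1
  i=1: min(1*4^1, 46) = 4
  i=2: min(1*4^2, 46) = 16
  i=3: min(1*4^3, 46) = 46
  i=4: min(1*4^4, 46) = 46
  i=5: min(1*4^5, 46) = 46
  i=6: min(1*4^6, 46) = 46
  i=7: min(1*4^7, 46) = 46
  i=8: min(1*4^8, 46) = 46
  i=9: min(1*4^9, 46) = 46
  i=10: min(1*4^10, 46) = 46
  i=11: min(1*4^11, 46) = 46

Answer: 1 4 16 46 46 46 46 46 46 46 46 46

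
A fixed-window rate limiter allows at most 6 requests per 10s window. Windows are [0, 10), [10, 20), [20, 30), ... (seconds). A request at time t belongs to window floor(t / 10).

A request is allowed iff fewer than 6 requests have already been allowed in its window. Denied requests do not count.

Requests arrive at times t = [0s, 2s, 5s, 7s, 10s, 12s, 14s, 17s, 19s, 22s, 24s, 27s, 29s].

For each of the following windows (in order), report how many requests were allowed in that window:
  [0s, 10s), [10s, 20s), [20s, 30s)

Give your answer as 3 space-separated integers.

Processing requests:
  req#1 t=0s (window 0): ALLOW
  req#2 t=2s (window 0): ALLOW
  req#3 t=5s (window 0): ALLOW
  req#4 t=7s (window 0): ALLOW
  req#5 t=10s (window 1): ALLOW
  req#6 t=12s (window 1): ALLOW
  req#7 t=14s (window 1): ALLOW
  req#8 t=17s (window 1): ALLOW
  req#9 t=19s (window 1): ALLOW
  req#10 t=22s (window 2): ALLOW
  req#11 t=24s (window 2): ALLOW
  req#12 t=27s (window 2): ALLOW
  req#13 t=29s (window 2): ALLOW

Allowed counts by window: 4 5 4

Answer: 4 5 4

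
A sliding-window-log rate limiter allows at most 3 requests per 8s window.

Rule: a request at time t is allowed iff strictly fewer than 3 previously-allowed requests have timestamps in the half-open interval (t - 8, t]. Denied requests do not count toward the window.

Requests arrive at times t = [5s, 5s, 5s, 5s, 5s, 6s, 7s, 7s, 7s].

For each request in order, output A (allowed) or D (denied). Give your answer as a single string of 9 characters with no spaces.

Answer: AAADDDDDD

Derivation:
Tracking allowed requests in the window:
  req#1 t=5s: ALLOW
  req#2 t=5s: ALLOW
  req#3 t=5s: ALLOW
  req#4 t=5s: DENY
  req#5 t=5s: DENY
  req#6 t=6s: DENY
  req#7 t=7s: DENY
  req#8 t=7s: DENY
  req#9 t=7s: DENY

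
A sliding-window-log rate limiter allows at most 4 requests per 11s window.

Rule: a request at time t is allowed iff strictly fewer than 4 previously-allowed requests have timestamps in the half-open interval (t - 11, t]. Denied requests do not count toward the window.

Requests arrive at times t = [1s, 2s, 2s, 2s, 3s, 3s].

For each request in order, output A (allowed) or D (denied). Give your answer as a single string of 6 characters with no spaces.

Answer: AAAADD

Derivation:
Tracking allowed requests in the window:
  req#1 t=1s: ALLOW
  req#2 t=2s: ALLOW
  req#3 t=2s: ALLOW
  req#4 t=2s: ALLOW
  req#5 t=3s: DENY
  req#6 t=3s: DENY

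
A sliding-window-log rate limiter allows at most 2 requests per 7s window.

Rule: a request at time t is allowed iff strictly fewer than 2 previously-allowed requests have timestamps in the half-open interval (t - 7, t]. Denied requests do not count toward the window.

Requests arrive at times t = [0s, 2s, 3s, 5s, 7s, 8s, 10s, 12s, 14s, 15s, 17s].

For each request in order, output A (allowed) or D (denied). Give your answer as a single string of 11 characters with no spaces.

Answer: AADDADADADA

Derivation:
Tracking allowed requests in the window:
  req#1 t=0s: ALLOW
  req#2 t=2s: ALLOW
  req#3 t=3s: DENY
  req#4 t=5s: DENY
  req#5 t=7s: ALLOW
  req#6 t=8s: DENY
  req#7 t=10s: ALLOW
  req#8 t=12s: DENY
  req#9 t=14s: ALLOW
  req#10 t=15s: DENY
  req#11 t=17s: ALLOW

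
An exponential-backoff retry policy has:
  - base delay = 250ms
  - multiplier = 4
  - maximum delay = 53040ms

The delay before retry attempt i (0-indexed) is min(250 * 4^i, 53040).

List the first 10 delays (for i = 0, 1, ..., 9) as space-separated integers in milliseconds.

Answer: 250 1000 4000 16000 53040 53040 53040 53040 53040 53040

Derivation:
Computing each delay:
  i=0: min(250*4^0, 53040) = 250
  i=1: min(250*4^1, 53040) = 1000
  i=2: min(250*4^2, 53040) = 4000
  i=3: min(250*4^3, 53040) = 16000
  i=4: min(250*4^4, 53040) = 53040
  i=5: min(250*4^5, 53040) = 53040
  i=6: min(250*4^6, 53040) = 53040
  i=7: min(250*4^7, 53040) = 53040
  i=8: min(250*4^8, 53040) = 53040
  i=9: min(250*4^9, 53040) = 53040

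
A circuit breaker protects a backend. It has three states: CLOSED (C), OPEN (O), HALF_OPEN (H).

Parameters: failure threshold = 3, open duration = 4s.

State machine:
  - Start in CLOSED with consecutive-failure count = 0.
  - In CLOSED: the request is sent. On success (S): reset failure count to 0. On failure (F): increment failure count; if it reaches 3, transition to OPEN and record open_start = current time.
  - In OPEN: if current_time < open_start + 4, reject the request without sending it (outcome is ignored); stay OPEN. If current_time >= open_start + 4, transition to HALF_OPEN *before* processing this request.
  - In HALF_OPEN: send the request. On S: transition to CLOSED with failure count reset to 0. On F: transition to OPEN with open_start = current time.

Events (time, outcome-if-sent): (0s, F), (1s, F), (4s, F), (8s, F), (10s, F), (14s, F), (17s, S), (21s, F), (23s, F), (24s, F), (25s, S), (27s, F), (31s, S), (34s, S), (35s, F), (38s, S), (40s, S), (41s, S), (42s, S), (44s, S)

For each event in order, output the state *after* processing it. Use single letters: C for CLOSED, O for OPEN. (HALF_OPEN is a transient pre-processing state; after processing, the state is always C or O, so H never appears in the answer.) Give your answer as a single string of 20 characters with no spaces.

State after each event:
  event#1 t=0s outcome=F: state=CLOSED
  event#2 t=1s outcome=F: state=CLOSED
  event#3 t=4s outcome=F: state=OPEN
  event#4 t=8s outcome=F: state=OPEN
  event#5 t=10s outcome=F: state=OPEN
  event#6 t=14s outcome=F: state=OPEN
  event#7 t=17s outcome=S: state=OPEN
  event#8 t=21s outcome=F: state=OPEN
  event#9 t=23s outcome=F: state=OPEN
  event#10 t=24s outcome=F: state=OPEN
  event#11 t=25s outcome=S: state=CLOSED
  event#12 t=27s outcome=F: state=CLOSED
  event#13 t=31s outcome=S: state=CLOSED
  event#14 t=34s outcome=S: state=CLOSED
  event#15 t=35s outcome=F: state=CLOSED
  event#16 t=38s outcome=S: state=CLOSED
  event#17 t=40s outcome=S: state=CLOSED
  event#18 t=41s outcome=S: state=CLOSED
  event#19 t=42s outcome=S: state=CLOSED
  event#20 t=44s outcome=S: state=CLOSED

Answer: CCOOOOOOOOCCCCCCCCCC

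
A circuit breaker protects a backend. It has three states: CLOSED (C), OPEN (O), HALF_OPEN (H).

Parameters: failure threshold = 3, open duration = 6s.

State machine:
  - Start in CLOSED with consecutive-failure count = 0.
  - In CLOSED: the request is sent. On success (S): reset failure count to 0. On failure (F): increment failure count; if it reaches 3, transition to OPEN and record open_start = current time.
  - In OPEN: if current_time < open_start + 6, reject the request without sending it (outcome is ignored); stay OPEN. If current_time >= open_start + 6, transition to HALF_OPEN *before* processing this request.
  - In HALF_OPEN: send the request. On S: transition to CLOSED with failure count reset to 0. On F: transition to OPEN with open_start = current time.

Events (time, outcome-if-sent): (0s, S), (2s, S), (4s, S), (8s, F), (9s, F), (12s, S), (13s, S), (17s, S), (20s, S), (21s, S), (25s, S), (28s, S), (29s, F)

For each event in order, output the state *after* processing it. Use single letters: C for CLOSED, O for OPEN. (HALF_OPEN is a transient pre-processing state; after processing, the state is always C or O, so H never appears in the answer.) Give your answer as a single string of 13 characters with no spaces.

State after each event:
  event#1 t=0s outcome=S: state=CLOSED
  event#2 t=2s outcome=S: state=CLOSED
  event#3 t=4s outcome=S: state=CLOSED
  event#4 t=8s outcome=F: state=CLOSED
  event#5 t=9s outcome=F: state=CLOSED
  event#6 t=12s outcome=S: state=CLOSED
  event#7 t=13s outcome=S: state=CLOSED
  event#8 t=17s outcome=S: state=CLOSED
  event#9 t=20s outcome=S: state=CLOSED
  event#10 t=21s outcome=S: state=CLOSED
  event#11 t=25s outcome=S: state=CLOSED
  event#12 t=28s outcome=S: state=CLOSED
  event#13 t=29s outcome=F: state=CLOSED

Answer: CCCCCCCCCCCCC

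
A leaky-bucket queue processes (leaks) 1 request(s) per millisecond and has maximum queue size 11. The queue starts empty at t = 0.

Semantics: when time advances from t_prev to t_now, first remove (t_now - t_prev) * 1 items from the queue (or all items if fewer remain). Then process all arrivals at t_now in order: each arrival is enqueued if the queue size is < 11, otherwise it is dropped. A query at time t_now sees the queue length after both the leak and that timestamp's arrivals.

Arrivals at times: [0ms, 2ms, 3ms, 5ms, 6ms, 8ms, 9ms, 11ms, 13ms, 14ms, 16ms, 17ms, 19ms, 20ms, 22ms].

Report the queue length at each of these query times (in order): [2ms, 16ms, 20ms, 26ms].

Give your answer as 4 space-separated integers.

Queue lengths at query times:
  query t=2ms: backlog = 1
  query t=16ms: backlog = 1
  query t=20ms: backlog = 1
  query t=26ms: backlog = 0

Answer: 1 1 1 0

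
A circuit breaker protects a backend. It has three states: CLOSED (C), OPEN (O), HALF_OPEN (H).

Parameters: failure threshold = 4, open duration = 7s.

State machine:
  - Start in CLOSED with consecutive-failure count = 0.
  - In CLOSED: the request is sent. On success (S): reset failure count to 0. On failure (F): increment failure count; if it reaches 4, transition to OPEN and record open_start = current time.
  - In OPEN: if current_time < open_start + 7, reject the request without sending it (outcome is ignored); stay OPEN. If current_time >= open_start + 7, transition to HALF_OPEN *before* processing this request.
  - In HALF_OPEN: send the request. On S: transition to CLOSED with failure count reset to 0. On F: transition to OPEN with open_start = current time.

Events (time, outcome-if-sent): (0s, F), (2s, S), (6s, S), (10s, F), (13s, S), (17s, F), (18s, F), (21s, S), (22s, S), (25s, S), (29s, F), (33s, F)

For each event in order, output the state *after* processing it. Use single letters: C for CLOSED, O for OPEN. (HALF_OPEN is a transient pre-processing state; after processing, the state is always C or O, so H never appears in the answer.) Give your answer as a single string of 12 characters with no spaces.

State after each event:
  event#1 t=0s outcome=F: state=CLOSED
  event#2 t=2s outcome=S: state=CLOSED
  event#3 t=6s outcome=S: state=CLOSED
  event#4 t=10s outcome=F: state=CLOSED
  event#5 t=13s outcome=S: state=CLOSED
  event#6 t=17s outcome=F: state=CLOSED
  event#7 t=18s outcome=F: state=CLOSED
  event#8 t=21s outcome=S: state=CLOSED
  event#9 t=22s outcome=S: state=CLOSED
  event#10 t=25s outcome=S: state=CLOSED
  event#11 t=29s outcome=F: state=CLOSED
  event#12 t=33s outcome=F: state=CLOSED

Answer: CCCCCCCCCCCC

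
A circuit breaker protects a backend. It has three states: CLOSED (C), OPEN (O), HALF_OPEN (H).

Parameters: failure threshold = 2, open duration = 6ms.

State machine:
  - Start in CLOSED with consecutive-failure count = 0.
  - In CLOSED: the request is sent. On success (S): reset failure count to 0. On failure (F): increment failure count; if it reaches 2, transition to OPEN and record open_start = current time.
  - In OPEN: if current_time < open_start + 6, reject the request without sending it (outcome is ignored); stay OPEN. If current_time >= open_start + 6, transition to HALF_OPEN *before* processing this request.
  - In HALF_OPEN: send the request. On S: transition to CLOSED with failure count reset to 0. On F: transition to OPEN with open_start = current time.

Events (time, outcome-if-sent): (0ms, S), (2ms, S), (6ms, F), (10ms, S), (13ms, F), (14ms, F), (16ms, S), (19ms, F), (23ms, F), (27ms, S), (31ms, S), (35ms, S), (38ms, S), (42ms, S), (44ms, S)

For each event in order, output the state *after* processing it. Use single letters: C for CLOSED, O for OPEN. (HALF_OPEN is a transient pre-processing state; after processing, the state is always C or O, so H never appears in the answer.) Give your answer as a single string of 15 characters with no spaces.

State after each event:
  event#1 t=0ms outcome=S: state=CLOSED
  event#2 t=2ms outcome=S: state=CLOSED
  event#3 t=6ms outcome=F: state=CLOSED
  event#4 t=10ms outcome=S: state=CLOSED
  event#5 t=13ms outcome=F: state=CLOSED
  event#6 t=14ms outcome=F: state=OPEN
  event#7 t=16ms outcome=S: state=OPEN
  event#8 t=19ms outcome=F: state=OPEN
  event#9 t=23ms outcome=F: state=OPEN
  event#10 t=27ms outcome=S: state=OPEN
  event#11 t=31ms outcome=S: state=CLOSED
  event#12 t=35ms outcome=S: state=CLOSED
  event#13 t=38ms outcome=S: state=CLOSED
  event#14 t=42ms outcome=S: state=CLOSED
  event#15 t=44ms outcome=S: state=CLOSED

Answer: CCCCCOOOOOCCCCC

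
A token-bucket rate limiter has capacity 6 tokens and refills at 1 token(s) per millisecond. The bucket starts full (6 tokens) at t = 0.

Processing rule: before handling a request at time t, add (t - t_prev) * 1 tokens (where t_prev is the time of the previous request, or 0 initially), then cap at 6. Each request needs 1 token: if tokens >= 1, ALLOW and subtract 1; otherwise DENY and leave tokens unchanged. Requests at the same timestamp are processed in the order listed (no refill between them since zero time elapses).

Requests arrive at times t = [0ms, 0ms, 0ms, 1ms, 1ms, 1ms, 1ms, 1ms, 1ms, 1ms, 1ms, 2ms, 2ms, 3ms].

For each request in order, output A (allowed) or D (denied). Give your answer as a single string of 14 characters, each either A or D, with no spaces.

Simulating step by step:
  req#1 t=0ms: ALLOW
  req#2 t=0ms: ALLOW
  req#3 t=0ms: ALLOW
  req#4 t=1ms: ALLOW
  req#5 t=1ms: ALLOW
  req#6 t=1ms: ALLOW
  req#7 t=1ms: ALLOW
  req#8 t=1ms: DENY
  req#9 t=1ms: DENY
  req#10 t=1ms: DENY
  req#11 t=1ms: DENY
  req#12 t=2ms: ALLOW
  req#13 t=2ms: DENY
  req#14 t=3ms: ALLOW

Answer: AAAAAAADDDDADA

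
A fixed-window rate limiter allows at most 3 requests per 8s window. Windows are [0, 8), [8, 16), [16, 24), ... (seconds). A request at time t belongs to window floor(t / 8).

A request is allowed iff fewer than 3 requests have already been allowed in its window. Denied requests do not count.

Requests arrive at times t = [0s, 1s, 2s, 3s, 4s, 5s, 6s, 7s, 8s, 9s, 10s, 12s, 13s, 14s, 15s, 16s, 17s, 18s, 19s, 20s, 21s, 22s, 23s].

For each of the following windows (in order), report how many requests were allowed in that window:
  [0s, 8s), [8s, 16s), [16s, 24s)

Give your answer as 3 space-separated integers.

Answer: 3 3 3

Derivation:
Processing requests:
  req#1 t=0s (window 0): ALLOW
  req#2 t=1s (window 0): ALLOW
  req#3 t=2s (window 0): ALLOW
  req#4 t=3s (window 0): DENY
  req#5 t=4s (window 0): DENY
  req#6 t=5s (window 0): DENY
  req#7 t=6s (window 0): DENY
  req#8 t=7s (window 0): DENY
  req#9 t=8s (window 1): ALLOW
  req#10 t=9s (window 1): ALLOW
  req#11 t=10s (window 1): ALLOW
  req#12 t=12s (window 1): DENY
  req#13 t=13s (window 1): DENY
  req#14 t=14s (window 1): DENY
  req#15 t=15s (window 1): DENY
  req#16 t=16s (window 2): ALLOW
  req#17 t=17s (window 2): ALLOW
  req#18 t=18s (window 2): ALLOW
  req#19 t=19s (window 2): DENY
  req#20 t=20s (window 2): DENY
  req#21 t=21s (window 2): DENY
  req#22 t=22s (window 2): DENY
  req#23 t=23s (window 2): DENY

Allowed counts by window: 3 3 3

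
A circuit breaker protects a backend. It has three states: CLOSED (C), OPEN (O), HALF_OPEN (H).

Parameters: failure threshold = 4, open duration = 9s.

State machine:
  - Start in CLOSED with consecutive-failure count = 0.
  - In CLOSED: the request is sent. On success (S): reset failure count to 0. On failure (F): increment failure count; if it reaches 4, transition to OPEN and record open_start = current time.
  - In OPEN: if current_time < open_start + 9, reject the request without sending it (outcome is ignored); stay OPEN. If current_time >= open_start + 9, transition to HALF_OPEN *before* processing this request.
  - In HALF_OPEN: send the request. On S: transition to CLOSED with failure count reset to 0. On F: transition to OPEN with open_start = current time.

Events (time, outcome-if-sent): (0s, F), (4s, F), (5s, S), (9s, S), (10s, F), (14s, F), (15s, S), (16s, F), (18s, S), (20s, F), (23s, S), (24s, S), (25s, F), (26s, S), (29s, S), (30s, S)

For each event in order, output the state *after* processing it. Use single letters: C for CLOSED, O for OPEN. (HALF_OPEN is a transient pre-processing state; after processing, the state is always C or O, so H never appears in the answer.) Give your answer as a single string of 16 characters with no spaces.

State after each event:
  event#1 t=0s outcome=F: state=CLOSED
  event#2 t=4s outcome=F: state=CLOSED
  event#3 t=5s outcome=S: state=CLOSED
  event#4 t=9s outcome=S: state=CLOSED
  event#5 t=10s outcome=F: state=CLOSED
  event#6 t=14s outcome=F: state=CLOSED
  event#7 t=15s outcome=S: state=CLOSED
  event#8 t=16s outcome=F: state=CLOSED
  event#9 t=18s outcome=S: state=CLOSED
  event#10 t=20s outcome=F: state=CLOSED
  event#11 t=23s outcome=S: state=CLOSED
  event#12 t=24s outcome=S: state=CLOSED
  event#13 t=25s outcome=F: state=CLOSED
  event#14 t=26s outcome=S: state=CLOSED
  event#15 t=29s outcome=S: state=CLOSED
  event#16 t=30s outcome=S: state=CLOSED

Answer: CCCCCCCCCCCCCCCC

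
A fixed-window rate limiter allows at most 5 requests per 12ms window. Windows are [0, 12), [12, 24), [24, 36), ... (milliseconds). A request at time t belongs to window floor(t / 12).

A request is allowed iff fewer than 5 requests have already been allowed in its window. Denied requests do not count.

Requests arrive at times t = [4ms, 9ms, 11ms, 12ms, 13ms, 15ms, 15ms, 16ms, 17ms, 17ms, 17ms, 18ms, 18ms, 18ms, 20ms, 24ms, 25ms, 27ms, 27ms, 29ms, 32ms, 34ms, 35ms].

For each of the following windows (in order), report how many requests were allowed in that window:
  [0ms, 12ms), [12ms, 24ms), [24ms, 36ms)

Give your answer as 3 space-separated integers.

Processing requests:
  req#1 t=4ms (window 0): ALLOW
  req#2 t=9ms (window 0): ALLOW
  req#3 t=11ms (window 0): ALLOW
  req#4 t=12ms (window 1): ALLOW
  req#5 t=13ms (window 1): ALLOW
  req#6 t=15ms (window 1): ALLOW
  req#7 t=15ms (window 1): ALLOW
  req#8 t=16ms (window 1): ALLOW
  req#9 t=17ms (window 1): DENY
  req#10 t=17ms (window 1): DENY
  req#11 t=17ms (window 1): DENY
  req#12 t=18ms (window 1): DENY
  req#13 t=18ms (window 1): DENY
  req#14 t=18ms (window 1): DENY
  req#15 t=20ms (window 1): DENY
  req#16 t=24ms (window 2): ALLOW
  req#17 t=25ms (window 2): ALLOW
  req#18 t=27ms (window 2): ALLOW
  req#19 t=27ms (window 2): ALLOW
  req#20 t=29ms (window 2): ALLOW
  req#21 t=32ms (window 2): DENY
  req#22 t=34ms (window 2): DENY
  req#23 t=35ms (window 2): DENY

Allowed counts by window: 3 5 5

Answer: 3 5 5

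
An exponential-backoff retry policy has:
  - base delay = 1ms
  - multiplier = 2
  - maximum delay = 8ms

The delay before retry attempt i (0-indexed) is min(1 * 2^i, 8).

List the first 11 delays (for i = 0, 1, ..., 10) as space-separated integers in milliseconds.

Answer: 1 2 4 8 8 8 8 8 8 8 8

Derivation:
Computing each delay:
  i=0: min(1*2^0, 8) = 1
  i=1: min(1*2^1, 8) = 2
  i=2: min(1*2^2, 8) = 4
  i=3: min(1*2^3, 8) = 8
  i=4: min(1*2^4, 8) = 8
  i=5: min(1*2^5, 8) = 8
  i=6: min(1*2^6, 8) = 8
  i=7: min(1*2^7, 8) = 8
  i=8: min(1*2^8, 8) = 8
  i=9: min(1*2^9, 8) = 8
  i=10: min(1*2^10, 8) = 8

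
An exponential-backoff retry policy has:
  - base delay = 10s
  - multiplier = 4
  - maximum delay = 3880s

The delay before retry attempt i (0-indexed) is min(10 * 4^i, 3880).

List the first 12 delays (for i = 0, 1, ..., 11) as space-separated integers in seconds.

Answer: 10 40 160 640 2560 3880 3880 3880 3880 3880 3880 3880

Derivation:
Computing each delay:
  i=0: min(10*4^0, 3880) = 10
  i=1: min(10*4^1, 3880) = 40
  i=2: min(10*4^2, 3880) = 160
  i=3: min(10*4^3, 3880) = 640
  i=4: min(10*4^4, 3880) = 2560
  i=5: min(10*4^5, 3880) = 3880
  i=6: min(10*4^6, 3880) = 3880
  i=7: min(10*4^7, 3880) = 3880
  i=8: min(10*4^8, 3880) = 3880
  i=9: min(10*4^9, 3880) = 3880
  i=10: min(10*4^10, 3880) = 3880
  i=11: min(10*4^11, 3880) = 3880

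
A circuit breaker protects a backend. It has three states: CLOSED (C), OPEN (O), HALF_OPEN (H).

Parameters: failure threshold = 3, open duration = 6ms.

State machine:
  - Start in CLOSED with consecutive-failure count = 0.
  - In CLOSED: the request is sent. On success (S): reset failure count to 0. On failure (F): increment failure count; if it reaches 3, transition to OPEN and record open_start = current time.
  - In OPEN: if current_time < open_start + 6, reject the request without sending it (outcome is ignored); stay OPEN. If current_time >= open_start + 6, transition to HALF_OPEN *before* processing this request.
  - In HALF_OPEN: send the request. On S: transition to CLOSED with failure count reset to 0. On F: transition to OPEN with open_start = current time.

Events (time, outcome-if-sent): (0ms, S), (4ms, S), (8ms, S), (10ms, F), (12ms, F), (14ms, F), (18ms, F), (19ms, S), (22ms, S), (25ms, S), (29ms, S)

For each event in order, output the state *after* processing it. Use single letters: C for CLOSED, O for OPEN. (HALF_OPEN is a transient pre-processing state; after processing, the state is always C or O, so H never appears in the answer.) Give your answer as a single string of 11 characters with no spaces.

State after each event:
  event#1 t=0ms outcome=S: state=CLOSED
  event#2 t=4ms outcome=S: state=CLOSED
  event#3 t=8ms outcome=S: state=CLOSED
  event#4 t=10ms outcome=F: state=CLOSED
  event#5 t=12ms outcome=F: state=CLOSED
  event#6 t=14ms outcome=F: state=OPEN
  event#7 t=18ms outcome=F: state=OPEN
  event#8 t=19ms outcome=S: state=OPEN
  event#9 t=22ms outcome=S: state=CLOSED
  event#10 t=25ms outcome=S: state=CLOSED
  event#11 t=29ms outcome=S: state=CLOSED

Answer: CCCCCOOOCCC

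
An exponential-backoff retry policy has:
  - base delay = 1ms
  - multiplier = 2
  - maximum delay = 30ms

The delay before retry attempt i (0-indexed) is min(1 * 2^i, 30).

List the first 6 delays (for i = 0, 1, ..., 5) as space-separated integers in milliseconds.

Computing each delay:
  i=0: min(1*2^0, 30) = 1
  i=1: min(1*2^1, 30) = 2
  i=2: min(1*2^2, 30) = 4
  i=3: min(1*2^3, 30) = 8
  i=4: min(1*2^4, 30) = 16
  i=5: min(1*2^5, 30) = 30

Answer: 1 2 4 8 16 30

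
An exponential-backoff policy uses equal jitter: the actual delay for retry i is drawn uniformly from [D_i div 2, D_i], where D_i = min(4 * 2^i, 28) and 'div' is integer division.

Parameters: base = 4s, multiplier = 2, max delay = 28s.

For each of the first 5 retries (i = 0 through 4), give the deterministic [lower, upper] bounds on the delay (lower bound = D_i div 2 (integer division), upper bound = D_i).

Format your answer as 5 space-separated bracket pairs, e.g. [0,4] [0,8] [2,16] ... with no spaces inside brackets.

Answer: [2,4] [4,8] [8,16] [14,28] [14,28]

Derivation:
Computing bounds per retry:
  i=0: D_i=min(4*2^0,28)=4, bounds=[2,4]
  i=1: D_i=min(4*2^1,28)=8, bounds=[4,8]
  i=2: D_i=min(4*2^2,28)=16, bounds=[8,16]
  i=3: D_i=min(4*2^3,28)=28, bounds=[14,28]
  i=4: D_i=min(4*2^4,28)=28, bounds=[14,28]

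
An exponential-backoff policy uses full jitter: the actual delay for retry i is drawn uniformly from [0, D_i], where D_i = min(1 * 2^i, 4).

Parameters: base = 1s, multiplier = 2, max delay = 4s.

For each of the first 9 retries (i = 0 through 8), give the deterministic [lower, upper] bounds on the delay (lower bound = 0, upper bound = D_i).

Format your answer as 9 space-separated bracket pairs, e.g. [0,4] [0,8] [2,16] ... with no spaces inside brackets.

Answer: [0,1] [0,2] [0,4] [0,4] [0,4] [0,4] [0,4] [0,4] [0,4]

Derivation:
Computing bounds per retry:
  i=0: D_i=min(1*2^0,4)=1, bounds=[0,1]
  i=1: D_i=min(1*2^1,4)=2, bounds=[0,2]
  i=2: D_i=min(1*2^2,4)=4, bounds=[0,4]
  i=3: D_i=min(1*2^3,4)=4, bounds=[0,4]
  i=4: D_i=min(1*2^4,4)=4, bounds=[0,4]
  i=5: D_i=min(1*2^5,4)=4, bounds=[0,4]
  i=6: D_i=min(1*2^6,4)=4, bounds=[0,4]
  i=7: D_i=min(1*2^7,4)=4, bounds=[0,4]
  i=8: D_i=min(1*2^8,4)=4, bounds=[0,4]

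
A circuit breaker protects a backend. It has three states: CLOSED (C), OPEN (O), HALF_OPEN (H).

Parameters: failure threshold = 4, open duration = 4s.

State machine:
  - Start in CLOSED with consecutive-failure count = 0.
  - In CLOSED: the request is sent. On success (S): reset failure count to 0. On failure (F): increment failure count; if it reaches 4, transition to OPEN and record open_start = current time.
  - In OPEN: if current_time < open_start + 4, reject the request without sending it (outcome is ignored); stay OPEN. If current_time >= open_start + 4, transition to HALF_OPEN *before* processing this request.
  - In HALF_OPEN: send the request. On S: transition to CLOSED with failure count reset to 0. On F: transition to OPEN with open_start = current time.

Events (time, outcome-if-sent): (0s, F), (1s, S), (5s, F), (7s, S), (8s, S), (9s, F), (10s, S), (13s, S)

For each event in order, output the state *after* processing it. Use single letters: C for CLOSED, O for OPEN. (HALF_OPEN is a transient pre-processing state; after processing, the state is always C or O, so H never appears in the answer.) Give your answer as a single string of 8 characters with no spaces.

State after each event:
  event#1 t=0s outcome=F: state=CLOSED
  event#2 t=1s outcome=S: state=CLOSED
  event#3 t=5s outcome=F: state=CLOSED
  event#4 t=7s outcome=S: state=CLOSED
  event#5 t=8s outcome=S: state=CLOSED
  event#6 t=9s outcome=F: state=CLOSED
  event#7 t=10s outcome=S: state=CLOSED
  event#8 t=13s outcome=S: state=CLOSED

Answer: CCCCCCCC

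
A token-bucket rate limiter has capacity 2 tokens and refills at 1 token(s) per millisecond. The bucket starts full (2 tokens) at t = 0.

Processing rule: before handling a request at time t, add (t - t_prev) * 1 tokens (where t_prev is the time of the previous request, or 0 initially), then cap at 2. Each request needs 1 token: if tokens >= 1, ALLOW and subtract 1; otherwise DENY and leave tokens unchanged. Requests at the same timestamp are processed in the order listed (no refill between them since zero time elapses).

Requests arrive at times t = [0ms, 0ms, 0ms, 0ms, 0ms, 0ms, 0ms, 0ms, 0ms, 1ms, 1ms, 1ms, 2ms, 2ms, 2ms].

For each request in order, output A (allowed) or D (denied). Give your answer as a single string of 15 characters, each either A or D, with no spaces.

Simulating step by step:
  req#1 t=0ms: ALLOW
  req#2 t=0ms: ALLOW
  req#3 t=0ms: DENY
  req#4 t=0ms: DENY
  req#5 t=0ms: DENY
  req#6 t=0ms: DENY
  req#7 t=0ms: DENY
  req#8 t=0ms: DENY
  req#9 t=0ms: DENY
  req#10 t=1ms: ALLOW
  req#11 t=1ms: DENY
  req#12 t=1ms: DENY
  req#13 t=2ms: ALLOW
  req#14 t=2ms: DENY
  req#15 t=2ms: DENY

Answer: AADDDDDDDADDADD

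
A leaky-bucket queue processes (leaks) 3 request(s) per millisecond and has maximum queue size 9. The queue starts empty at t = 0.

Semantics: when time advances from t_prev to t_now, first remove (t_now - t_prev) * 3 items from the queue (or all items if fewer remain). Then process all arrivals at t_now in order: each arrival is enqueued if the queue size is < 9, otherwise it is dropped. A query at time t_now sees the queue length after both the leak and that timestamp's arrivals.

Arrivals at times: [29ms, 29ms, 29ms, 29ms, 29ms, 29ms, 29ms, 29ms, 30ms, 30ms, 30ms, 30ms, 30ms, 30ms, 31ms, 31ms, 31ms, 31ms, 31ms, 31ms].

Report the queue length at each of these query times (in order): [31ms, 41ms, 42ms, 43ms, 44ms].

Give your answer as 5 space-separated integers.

Queue lengths at query times:
  query t=31ms: backlog = 9
  query t=41ms: backlog = 0
  query t=42ms: backlog = 0
  query t=43ms: backlog = 0
  query t=44ms: backlog = 0

Answer: 9 0 0 0 0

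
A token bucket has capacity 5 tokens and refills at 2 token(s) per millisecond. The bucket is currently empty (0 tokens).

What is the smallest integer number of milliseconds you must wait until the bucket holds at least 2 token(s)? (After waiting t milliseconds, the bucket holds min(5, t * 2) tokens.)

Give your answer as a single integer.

Answer: 1

Derivation:
Need t * 2 >= 2, so t >= 2/2.
Smallest integer t = ceil(2/2) = 1.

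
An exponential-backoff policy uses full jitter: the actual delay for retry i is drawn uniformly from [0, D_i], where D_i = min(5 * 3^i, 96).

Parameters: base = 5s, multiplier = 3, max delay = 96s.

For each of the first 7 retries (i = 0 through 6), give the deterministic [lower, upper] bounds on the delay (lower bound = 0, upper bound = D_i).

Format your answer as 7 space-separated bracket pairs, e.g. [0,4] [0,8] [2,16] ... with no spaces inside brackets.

Answer: [0,5] [0,15] [0,45] [0,96] [0,96] [0,96] [0,96]

Derivation:
Computing bounds per retry:
  i=0: D_i=min(5*3^0,96)=5, bounds=[0,5]
  i=1: D_i=min(5*3^1,96)=15, bounds=[0,15]
  i=2: D_i=min(5*3^2,96)=45, bounds=[0,45]
  i=3: D_i=min(5*3^3,96)=96, bounds=[0,96]
  i=4: D_i=min(5*3^4,96)=96, bounds=[0,96]
  i=5: D_i=min(5*3^5,96)=96, bounds=[0,96]
  i=6: D_i=min(5*3^6,96)=96, bounds=[0,96]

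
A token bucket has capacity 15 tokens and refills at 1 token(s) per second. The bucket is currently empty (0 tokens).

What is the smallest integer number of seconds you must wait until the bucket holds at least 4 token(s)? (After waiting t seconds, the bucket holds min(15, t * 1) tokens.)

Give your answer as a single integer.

Need t * 1 >= 4, so t >= 4/1.
Smallest integer t = ceil(4/1) = 4.

Answer: 4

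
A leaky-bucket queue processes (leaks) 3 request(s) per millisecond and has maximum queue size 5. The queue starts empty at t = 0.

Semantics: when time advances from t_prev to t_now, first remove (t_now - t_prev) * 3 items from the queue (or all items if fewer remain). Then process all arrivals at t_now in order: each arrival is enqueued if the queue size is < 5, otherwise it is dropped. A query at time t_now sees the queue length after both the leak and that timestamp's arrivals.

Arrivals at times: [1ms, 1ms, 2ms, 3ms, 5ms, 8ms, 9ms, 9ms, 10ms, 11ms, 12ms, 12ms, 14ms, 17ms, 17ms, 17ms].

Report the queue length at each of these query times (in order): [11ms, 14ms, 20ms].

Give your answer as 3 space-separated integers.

Answer: 1 1 0

Derivation:
Queue lengths at query times:
  query t=11ms: backlog = 1
  query t=14ms: backlog = 1
  query t=20ms: backlog = 0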